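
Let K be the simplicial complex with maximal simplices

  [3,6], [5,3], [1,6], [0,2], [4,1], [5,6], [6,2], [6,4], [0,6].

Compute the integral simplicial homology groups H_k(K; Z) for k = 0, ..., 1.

H_0 ≅ Z,  H_1 ≅ Z^3.

Take the total order 0 < 1 < 2 < 3 < 4 < 5 < 6 on the vertex set. Then K (dimension 1) consists of the simplices:

  0-simplices (7): [0], [1], [2], [3], [4], [5], [6]
  1-simplices (9): [0,2], [0,6], [1,4], [1,6], [2,6], [3,5], [3,6], [4,6], [5,6]

giving chain groups C_0 ≅ Z^7, C_1 ≅ Z^9.

∂_1: C_1 → C_0 sends each edge [p,q] (with p < q) to q − p.
This gives a 7×9 integer matrix of rank 6; reducing to Smith normal form yields diagonal entries (1,1,1,1,1,1).

Computing H_k = (kernel of ∂_k) / (image of ∂_{k+1}):

  H_0: rank C_0 − rank ∂_1 = 7 − 6 = 1, and the invariant factors of ∂_1 are all 1, so H_0 ≅ Z.
  H_1: rank ker ∂_1 − rank ∂_2 = (9 − 6) − 0 = 3, and there is no ∂_2, so H_1 ≅ Z^3.

As a check, the Euler characteristic is 7 − 9 = -2, which agrees with 1 − 3 = -2.
(K is a triangulation of a wedge of 3 circles.)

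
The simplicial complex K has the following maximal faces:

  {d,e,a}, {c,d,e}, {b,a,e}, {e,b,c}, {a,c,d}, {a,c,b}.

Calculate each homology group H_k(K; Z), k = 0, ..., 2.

H_0 = Z,  H_1 = 0,  H_2 = Z.

Order the vertices as a < b < c < d < e. Listing each simplex with vertices in this order, K has dimension 2 with simplices:

  0-simplices (5): a, b, c, d, e
  1-simplices (9): ab, ac, ad, ae, bc, be, cd, ce, de
  2-simplices (6): abc, abe, acd, ade, bce, cde

giving chain groups C_0 ≅ Z^5, C_1 ≅ Z^9, C_2 ≅ Z^6.

Boundary ∂_1: C_1 → C_0 is given by ∂[p,q] = [q] − [p].
The 5×9 boundary matrix has rank 4 and Smith normal form diag(1,1,1,1).

Boundary ∂_2: C_2 → C_1 acts by ∂[p,q,r] = [q,r] − [p,r] + [p,q]. For instance
  ∂bce = ce − be + bc,
  ∂abc = bc − ac + ab.
The resulting 9×6 matrix has rank 5, and its Smith normal form has invariant factors (1,1,1,1,1).

Now H_k = ker ∂_k / im ∂_{k+1}, so:

  H_0: rank C_0 − rank ∂_1 = 5 − 4 = 1, and the invariant factors of ∂_1 are all 1, so H_0 ≅ Z.
  H_1: rank ker ∂_1 − rank ∂_2 = (9 − 4) − 5 = 0, and the invariant factors of ∂_2 are all 1, so H_1 ≅ 0.
  H_2: rank ker ∂_2 − rank ∂_3 = (6 − 5) − 0 = 1, and there is no ∂_3, so H_2 ≅ Z.

As a check, the Euler characteristic is 5 − 9 + 6 = 2, which agrees with 1 − 0 + 1 = 2.
(K is a triangulation of the 2-sphere S^2.)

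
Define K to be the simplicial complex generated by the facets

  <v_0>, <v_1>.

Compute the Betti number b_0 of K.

Fix the vertex order v_0 < v_1 and write every simplex with vertices in increasing order. Then dim K = 0 and the simplices of K are:

  0-simplices (2): [v_0], [v_1]

so the chain groups are C_0 ≅ Z^2.

Now H_k = ker ∂_k / im ∂_{k+1}, so:

  H_0: rank C_0 − rank ∂_1 = 2 − 0 = 2, and there is no ∂_1, so H_0 = Z^2.

Hence the Betti numbers are b_0 = 2.

b_0 = 2.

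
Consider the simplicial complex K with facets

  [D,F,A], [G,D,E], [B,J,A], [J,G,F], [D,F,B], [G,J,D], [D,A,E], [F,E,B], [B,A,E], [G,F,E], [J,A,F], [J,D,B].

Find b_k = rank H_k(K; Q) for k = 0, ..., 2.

K has 7 vertices, 18 edges, 12 triangles.
rank ∂_0 = 0, rank ∂_1 = 6 ⇒ b_0 = 7 − 0 − 6 = 1; all invariant factors of ∂_1 are 1 so no torsion. So H_0 = Z.
rank ∂_1 = 6, rank ∂_2 = 12 ⇒ b_1 = 18 − 6 − 12 = 0; ∂_2 has invariant factor(s) [2] giving torsion. So H_1 = Z/2Z.
rank ∂_2 = 12, rank ∂_3 = 0 ⇒ b_2 = 12 − 12 − 0 = 0. So H_2 = 0.

b_0 = 1, b_1 = 0, b_2 = 0.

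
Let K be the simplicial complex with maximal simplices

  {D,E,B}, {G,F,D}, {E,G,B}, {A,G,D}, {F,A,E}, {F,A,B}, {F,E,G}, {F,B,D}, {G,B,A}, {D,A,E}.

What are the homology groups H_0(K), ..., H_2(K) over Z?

Fix the vertex order A < B < D < E < F < G and write every simplex with vertices in increasing order. Then dim K = 2 and the simplices of K are:

  0-simplices (6): A, B, D, E, F, G
  1-simplices (15): AB, AD, AE, AF, AG, BD, BE, BF, BG, DE, DF, DG, EF, EG, FG
  2-simplices (10): ABF, ABG, ADE, ADG, AEF, BDE, BDF, BEG, DFG, EFG

so the chain groups are C_0 ≅ Z^6, C_1 ≅ Z^15, C_2 ≅ Z^10.

The boundary map ∂_1: C_1 → C_0 sends each edge [p,q] (with p < q) to q − p. For instance
  ∂AG = G − A.
This gives a 6×15 integer matrix of rank 5; reducing to Smith normal form yields diagonal entries (1,1,1,1,1).

The boundary map ∂_2: C_2 → C_1 sends each 2-simplex [p,q,r] to [q,r] − [p,r] + [p,q]. For instance
  ∂BDE = DE − BE + BD,
  ∂BEG = EG − BG + BE.
The 15×10 boundary matrix has rank 10 and Smith normal form diag(1,1,1,1,1,1,1,1,1,2).

From H_k ≅ ker(∂_k) / im(∂_{k+1}) we obtain:

  H_0: rank C_0 − rank ∂_1 = 6 − 5 = 1, and the invariant factors of ∂_1 are all 1, so H_0 = Z.
  H_1: rank ker ∂_1 − rank ∂_2 = (15 − 5) − 10 = 0, and ∂_2 has invariant factor 2 > 1, so H_1 = Z/2.
  H_2: rank ker ∂_2 − rank ∂_3 = (10 − 10) − 0 = 0, and there is no ∂_3, so H_2 = 0.

(K is a triangulation of the real projective plane RP^2.)

H_0 = Z,  H_1 = Z/2,  H_2 = 0.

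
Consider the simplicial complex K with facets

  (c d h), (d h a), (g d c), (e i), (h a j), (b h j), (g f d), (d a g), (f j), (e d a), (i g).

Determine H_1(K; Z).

H_1 = Z^2.

Fix the vertex order a < b < c < d < e < f < g < h < i < j and write every simplex with vertices in increasing order. Then dim K = 2 and the simplices of K are:

  0-simplices (10): a, b, c, d, e, f, g, h, i, j
  1-simplices (19): ad, ae, ag, ah, aj, bh, bj, cd, cg, ch, de, df, dg, dh, ei, fg, fj, gi, hj
  2-simplices (8): ade, adg, adh, ahj, bhj, cdg, cdh, dfg

Hence C_0 ≅ Z^10, C_1 ≅ Z^19, C_2 ≅ Z^8.

The boundary map ∂_1: C_1 → C_0 maps an edge to its endpoints' difference, ∂[p,q] = q − p. For instance
  ∂fj = j − f.
This gives a 10×19 integer matrix of rank 9; reducing to Smith normal form yields diagonal entries (1,1,1,1,1,1,1,1,1).

The boundary map ∂_2: C_2 → C_1 sends each 2-simplex [p,q,r] to [q,r] − [p,r] + [p,q]. For instance
  ∂bhj = hj − bj + bh,
  ∂ade = de − ae + ad.
The resulting 19×8 matrix has rank 8, and its Smith normal form has invariant factors (1,1,1,1,1,1,1,1).

From H_k ≅ ker(∂_k) / im(∂_{k+1}) we obtain:

  H_1: rank ker ∂_1 − rank ∂_2 = (19 − 9) − 8 = 2, and the invariant factors of ∂_2 are all 1, so H_1 = Z^2.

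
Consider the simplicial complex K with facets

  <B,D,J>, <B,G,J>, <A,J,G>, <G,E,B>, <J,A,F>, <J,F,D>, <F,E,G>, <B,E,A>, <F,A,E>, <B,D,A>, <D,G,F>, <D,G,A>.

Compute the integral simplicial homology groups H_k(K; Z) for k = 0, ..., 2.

Order the vertices as A < B < D < E < F < G < J. Listing each simplex with vertices in this order, K has dimension 2 with simplices:

  0-simplices (7): A, B, D, E, F, G, J
  1-simplices (18): AB, AD, AE, AF, AG, AJ, BD, BE, BG, BJ, DF, DG, DJ, EF, EG, FG, FJ, GJ
  2-simplices (12): ABD, ABE, ADG, AEF, AFJ, AGJ, BDJ, BEG, BGJ, DFG, DFJ, EFG

Hence C_0 ≅ Z^7, C_1 ≅ Z^18, C_2 ≅ Z^12.

Boundary ∂_1: C_1 → C_0 sends each edge [p,q] (with p < q) to q − p.
This gives a 7×18 integer matrix of rank 6; reducing to Smith normal form yields diagonal entries (1,1,1,1,1,1).

The boundary map ∂_2: C_2 → C_1 sends each 2-simplex [p,q,r] to [q,r] − [p,r] + [p,q]. For instance
  ∂EFG = FG − EG + EF,
  ∂DFJ = FJ − DJ + DF.
This gives a 18×12 integer matrix of rank 12; reducing to Smith normal form yields diagonal entries (1,1,1,1,1,1,1,1,1,1,1,2).

From H_k ≅ ker(∂_k) / im(∂_{k+1}) we obtain:

  H_0: rank C_0 − rank ∂_1 = 7 − 6 = 1, and the invariant factors of ∂_1 are all 1, so H_0 = Z.
  H_1: rank ker ∂_1 − rank ∂_2 = (18 − 6) − 12 = 0, and ∂_2 has invariant factor 2 > 1, so H_1 = Z/2.
  H_2: rank ker ∂_2 − rank ∂_3 = (12 − 12) − 0 = 0, and there is no ∂_3, so H_2 = 0.

H_0 ≅ Z,  H_1 ≅ Z/2,  H_2 = 0.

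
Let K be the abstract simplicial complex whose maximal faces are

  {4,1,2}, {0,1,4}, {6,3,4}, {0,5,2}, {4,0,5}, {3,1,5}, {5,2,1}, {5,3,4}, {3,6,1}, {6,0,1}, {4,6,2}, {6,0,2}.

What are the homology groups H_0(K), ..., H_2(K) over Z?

We work with the vertex ordering 0 < 1 < 2 < 3 < 4 < 5 < 6. The simplices of K, each written with vertices in increasing order, are:

  0-simplices (7): [0], [1], [2], [3], [4], [5], [6]
  1-simplices (18): [0,1], [0,2], [0,4], [0,5], [0,6], [1,2], [1,3], [1,4], [1,5], [1,6], [2,4], [2,5], [2,6], [3,4], [3,5], [3,6], [4,5], [4,6]
  2-simplices (12): [0,1,4], [0,1,6], [0,2,5], [0,2,6], [0,4,5], [1,2,4], [1,2,5], [1,3,5], [1,3,6], [2,4,6], [3,4,5], [3,4,6]

so the chain groups are C_0 ≅ Z^7, C_1 ≅ Z^18, C_2 ≅ Z^12.

∂_1: C_1 → C_0 maps an edge to its endpoints' difference, ∂[p,q] = q − p. For instance
  ∂[0,6] = [6] − [0].
The 7×18 boundary matrix has rank 6 and Smith normal form diag(1,1,1,1,1,1).

Boundary ∂_2: C_2 → C_1 acts by ∂[p,q,r] = [q,r] − [p,r] + [p,q]. For instance
  ∂[0,4,5] = [4,5] − [0,5] + [0,4],
  ∂[1,2,5] = [2,5] − [1,5] + [1,2].
This gives a 18×12 integer matrix of rank 12; reducing to Smith normal form yields diagonal entries (1,1,1,1,1,1,1,1,1,1,1,2).

From H_k ≅ ker(∂_k) / im(∂_{k+1}) we obtain:

  H_0: rank C_0 − rank ∂_1 = 7 − 6 = 1, and the invariant factors of ∂_1 are all 1, so H_0 ≅ Z.
  H_1: rank ker ∂_1 − rank ∂_2 = (18 − 6) − 12 = 0, and ∂_2 has invariant factor 2 > 1, so H_1 ≅ Z/2.
  H_2: rank ker ∂_2 − rank ∂_3 = (12 − 12) − 0 = 0, and there is no ∂_3, so H_2 ≅ 0.

(K is a triangulation of the real projective plane RP^2.)

H_0 = Z,  H_1 = Z/2,  H_2 = 0.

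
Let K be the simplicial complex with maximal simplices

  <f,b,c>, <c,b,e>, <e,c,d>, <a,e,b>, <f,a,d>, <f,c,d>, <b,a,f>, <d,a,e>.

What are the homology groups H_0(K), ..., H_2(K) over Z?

H_0 ≅ Z,  H_1 = 0,  H_2 ≅ Z.

Take the total order a < b < c < d < e < f on the vertex set. Then K (dimension 2) consists of the simplices:

  0-simplices (6): a, b, c, d, e, f
  1-simplices (12): ab, ad, ae, af, bc, be, bf, cd, ce, cf, de, df
  2-simplices (8): abe, abf, ade, adf, bce, bcf, cde, cdf

Hence C_0 ≅ Z^6, C_1 ≅ Z^12, C_2 ≅ Z^8.

Boundary ∂_1: C_1 → C_0 maps an edge to its endpoints' difference, ∂[p,q] = q − p.
This gives a 6×12 integer matrix of rank 5; reducing to Smith normal form yields diagonal entries (1,1,1,1,1).

Boundary ∂_2: C_2 → C_1 sends each 2-simplex [p,q,r] to [q,r] − [p,r] + [p,q]. For instance
  ∂cde = de − ce + cd,
  ∂abf = bf − af + ab.
The 12×8 boundary matrix has rank 7 and Smith normal form diag(1,1,1,1,1,1,1).

Reading off H_k = ker ∂_k / im ∂_{k+1}:

  H_0: rank C_0 − rank ∂_1 = 6 − 5 = 1, and the invariant factors of ∂_1 are all 1, so H_0 = Z.
  H_1: rank ker ∂_1 − rank ∂_2 = (12 − 5) − 7 = 0, and the invariant factors of ∂_2 are all 1, so H_1 = 0.
  H_2: rank ker ∂_2 − rank ∂_3 = (8 − 7) − 0 = 1, and there is no ∂_3, so H_2 = Z.

As a check, the Euler characteristic is 6 − 12 + 8 = 2, which agrees with 1 − 0 + 1 = 2.
(K is a triangulation of the 2-sphere S^2.)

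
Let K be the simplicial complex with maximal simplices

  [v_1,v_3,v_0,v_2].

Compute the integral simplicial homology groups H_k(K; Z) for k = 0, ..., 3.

H_0 ≅ Z,  H_1 = 0,  H_2 = 0,  H_3 = 0.

We work with the vertex ordering v_0 < v_1 < v_2 < v_3. The simplices of K, each written with vertices in increasing order, are:

  0-simplices (4): [v_0], [v_1], [v_2], [v_3]
  1-simplices (6): [v_0,v_1], [v_0,v_2], [v_0,v_3], [v_1,v_2], [v_1,v_3], [v_2,v_3]
  2-simplices (4): [v_0,v_1,v_2], [v_0,v_1,v_3], [v_0,v_2,v_3], [v_1,v_2,v_3]
  3-simplices (1): [v_0,v_1,v_2,v_3]

so the chain groups are C_0 ≅ Z^4, C_1 ≅ Z^6, C_2 ≅ Z^4, C_3 ≅ Z^1.

∂_1: C_1 → C_0 is given by ∂[p,q] = [q] − [p]. For instance
  ∂[v_1,v_2] = [v_2] − [v_1].
The resulting 4×6 matrix has rank 3, and its Smith normal form has invariant factors (1,1,1).

∂_2: C_2 → C_1 acts by ∂[p,q,r] = [q,r] − [p,r] + [p,q]. For instance
  ∂[v_1,v_2,v_3] = [v_2,v_3] − [v_1,v_3] + [v_1,v_2],
  ∂[v_0,v_2,v_3] = [v_2,v_3] − [v_0,v_3] + [v_0,v_2].
As a 6×4 matrix over Z this has rank 3, with invariant factors (1,1,1).

Boundary ∂_3: C_3 → C_2 sends each 3-simplex σ to the alternating sum Σ_i (−1)^i (σ with its i-th vertex removed). For instance
  ∂[v_0,v_1,v_2,v_3] = [v_1,v_2,v_3] − [v_0,v_2,v_3] + [v_0,v_1,v_3] − [v_0,v_1,v_2].
The 4×1 boundary matrix has rank 1 and Smith normal form diag(1).

Now H_k = ker ∂_k / im ∂_{k+1}, so:

  H_0: rank C_0 − rank ∂_1 = 4 − 3 = 1, and the invariant factors of ∂_1 are all 1, so H_0 = Z.
  H_1: rank ker ∂_1 − rank ∂_2 = (6 − 3) − 3 = 0, and the invariant factors of ∂_2 are all 1, so H_1 = 0.
  H_2: rank ker ∂_2 − rank ∂_3 = (4 − 3) − 1 = 0, and the invariant factors of ∂_3 are all 1, so H_2 = 0.
  H_3: rank ker ∂_3 − rank ∂_4 = (1 − 1) − 0 = 0, and there is no ∂_4, so H_3 = 0.

(K is a triangulation of the 3-simplex.)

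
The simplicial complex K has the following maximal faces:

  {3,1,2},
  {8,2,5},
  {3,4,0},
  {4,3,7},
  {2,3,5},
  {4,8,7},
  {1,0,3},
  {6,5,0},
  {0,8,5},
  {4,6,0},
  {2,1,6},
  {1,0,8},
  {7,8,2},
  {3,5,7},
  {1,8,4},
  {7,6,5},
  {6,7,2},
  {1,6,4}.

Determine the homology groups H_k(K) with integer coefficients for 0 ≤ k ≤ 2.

We work with the vertex ordering 0 < 1 < 2 < 3 < 4 < 5 < 6 < 7 < 8. The simplices of K, each written with vertices in increasing order, are:

  0-simplices (9): [0], [1], [2], [3], [4], [5], [6], [7], [8]
  1-simplices (27): (27 of them)
  2-simplices (18): [0,1,3], [0,1,8], [0,3,4], [0,4,6], [0,5,6], [0,5,8], [1,2,3], [1,2,6], [1,4,6], [1,4,8], [2,3,5], [2,5,8], [2,6,7], [2,7,8], [3,4,7], [3,5,7], [4,7,8], [5,6,7]

Hence C_0 ≅ Z^9, C_1 ≅ Z^27, C_2 ≅ Z^18.

∂_1: C_1 → C_0 sends each edge [p,q] (with p < q) to q − p.
The 9×27 boundary matrix has rank 8 and Smith normal form diag(1,1,1,1,1,1,1,1).

∂_2: C_2 → C_1 sends each 2-simplex [p,q,r] to [q,r] − [p,r] + [p,q]. For instance
  ∂[0,1,8] = [1,8] − [0,8] + [0,1],
  ∂[2,6,7] = [6,7] − [2,7] + [2,6].
The resulting 27×18 matrix has rank 18, and its Smith normal form has invariant factors (1,1,1,1,1,1,1,1,1,1,1,1,1,1,1,1,1,2).

Reading off H_k = ker ∂_k / im ∂_{k+1}:

  H_0: rank C_0 − rank ∂_1 = 9 − 8 = 1, and the invariant factors of ∂_1 are all 1, so H_0 = Z.
  H_1: rank ker ∂_1 − rank ∂_2 = (27 − 8) − 18 = 1, and ∂_2 has invariant factor 2 > 1, so H_1 = Z ⊕ Z_2.
  H_2: rank ker ∂_2 − rank ∂_3 = (18 − 18) − 0 = 0, and there is no ∂_3, so H_2 = 0.

H_0 ≅ Z,  H_1 ≅ Z ⊕ Z_2,  H_2 = 0.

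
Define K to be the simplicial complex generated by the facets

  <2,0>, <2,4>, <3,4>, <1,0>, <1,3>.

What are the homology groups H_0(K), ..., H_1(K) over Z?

H_0 = Z,  H_1 = Z.

We work with the vertex ordering 0 < 1 < 2 < 3 < 4. The simplices of K, each written with vertices in increasing order, are:

  0-simplices (5): [0], [1], [2], [3], [4]
  1-simplices (5): [0,1], [0,2], [1,3], [2,4], [3,4]

so the chain groups are C_0 ≅ Z^5, C_1 ≅ Z^5.

∂_1: C_1 → C_0 maps an edge to its endpoints' difference, ∂[p,q] = q − p. For instance
  ∂[1,3] = [3] − [1].
As a 5×5 matrix over Z this has rank 4, with invariant factors (1,1,1,1).

Computing H_k = (kernel of ∂_k) / (image of ∂_{k+1}):

  H_0: rank C_0 − rank ∂_1 = 5 − 4 = 1, and the invariant factors of ∂_1 are all 1, so H_0 ≅ Z.
  H_1: rank ker ∂_1 − rank ∂_2 = (5 − 4) − 0 = 1, and there is no ∂_2, so H_1 ≅ Z.

(K is a triangulation of the circle S^1.)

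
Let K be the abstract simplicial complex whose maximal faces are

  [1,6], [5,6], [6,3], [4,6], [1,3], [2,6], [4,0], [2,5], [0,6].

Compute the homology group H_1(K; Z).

H_1 ≅ Z^3.

Fix the vertex order 0 < 1 < 2 < 3 < 4 < 5 < 6 and write every simplex with vertices in increasing order. Then dim K = 1 and the simplices of K are:

  0-simplices (7): [0], [1], [2], [3], [4], [5], [6]
  1-simplices (9): [0,4], [0,6], [1,3], [1,6], [2,5], [2,6], [3,6], [4,6], [5,6]

giving chain groups C_0 ≅ Z^7, C_1 ≅ Z^9.

The boundary map ∂_1: C_1 → C_0 is given by ∂[p,q] = [q] − [p].
This gives a 7×9 integer matrix of rank 6; reducing to Smith normal form yields diagonal entries (1,1,1,1,1,1).

Computing H_k = (kernel of ∂_k) / (image of ∂_{k+1}):

  H_1: rank ker ∂_1 − rank ∂_2 = (9 − 6) − 0 = 3, and there is no ∂_2, so H_1 = Z^3.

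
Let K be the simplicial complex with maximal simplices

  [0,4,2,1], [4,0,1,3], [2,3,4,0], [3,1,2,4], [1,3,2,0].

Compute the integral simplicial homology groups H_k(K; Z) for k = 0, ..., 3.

K has 5 vertices, 10 edges, 10 triangles, 5 3-simplices.
rank ∂_0 = 0, rank ∂_1 = 4 ⇒ b_0 = 5 − 0 − 4 = 1; all invariant factors of ∂_1 are 1 so no torsion. So H_0 = Z.
rank ∂_1 = 4, rank ∂_2 = 6 ⇒ b_1 = 10 − 4 − 6 = 0; all invariant factors of ∂_2 are 1 so no torsion. So H_1 = 0.
rank ∂_2 = 6, rank ∂_3 = 4 ⇒ b_2 = 10 − 6 − 4 = 0; all invariant factors of ∂_3 are 1 so no torsion. So H_2 = 0.
rank ∂_3 = 4, rank ∂_4 = 0 ⇒ b_3 = 5 − 4 − 0 = 1. So H_3 = Z.

H_0 ≅ Z,  H_1 = 0,  H_2 = 0,  H_3 ≅ Z.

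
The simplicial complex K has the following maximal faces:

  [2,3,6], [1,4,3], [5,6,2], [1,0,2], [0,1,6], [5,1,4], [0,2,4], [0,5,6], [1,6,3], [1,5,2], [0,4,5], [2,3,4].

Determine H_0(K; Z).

H_0 = Z.

Take the total order 0 < 1 < 2 < 3 < 4 < 5 < 6 on the vertex set. Then K (dimension 2) consists of the simplices:

  0-simplices (7): [0], [1], [2], [3], [4], [5], [6]
  1-simplices (18): [0,1], [0,2], [0,4], [0,5], [0,6], [1,2], [1,3], [1,4], [1,5], [1,6], [2,3], [2,4], [2,5], [2,6], [3,4], [3,6], [4,5], [5,6]
  2-simplices (12): [0,1,2], [0,1,6], [0,2,4], [0,4,5], [0,5,6], [1,2,5], [1,3,4], [1,3,6], [1,4,5], [2,3,4], [2,3,6], [2,5,6]

giving chain groups C_0 ≅ Z^7, C_1 ≅ Z^18, C_2 ≅ Z^12.

The boundary map ∂_1: C_1 → C_0 is given by ∂[p,q] = [q] − [p]. For instance
  ∂[2,4] = [4] − [2].
As a 7×18 matrix over Z this has rank 6, with invariant factors (1,1,1,1,1,1).

∂_2: C_2 → C_1 acts by ∂[p,q,r] = [q,r] − [p,r] + [p,q]. For instance
  ∂[2,3,6] = [3,6] − [2,6] + [2,3],
  ∂[1,4,5] = [4,5] − [1,5] + [1,4].
This gives a 18×12 integer matrix of rank 12; reducing to Smith normal form yields diagonal entries (1,1,1,1,1,1,1,1,1,1,1,2).

Computing H_k = (kernel of ∂_k) / (image of ∂_{k+1}):

  H_0: rank C_0 − rank ∂_1 = 7 − 6 = 1, and the invariant factors of ∂_1 are all 1, so H_0 ≅ Z.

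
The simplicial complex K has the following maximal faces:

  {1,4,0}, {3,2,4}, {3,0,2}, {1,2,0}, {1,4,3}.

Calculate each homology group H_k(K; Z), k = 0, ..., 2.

Fix the vertex order 0 < 1 < 2 < 3 < 4 and write every simplex with vertices in increasing order. Then dim K = 2 and the simplices of K are:

  0-simplices (5): [0], [1], [2], [3], [4]
  1-simplices (10): [0,1], [0,2], [0,3], [0,4], [1,2], [1,3], [1,4], [2,3], [2,4], [3,4]
  2-simplices (5): [0,1,2], [0,1,4], [0,2,3], [1,3,4], [2,3,4]

giving chain groups C_0 ≅ Z^5, C_1 ≅ Z^10, C_2 ≅ Z^5.

∂_1: C_1 → C_0 sends each edge [p,q] (with p < q) to q − p. For instance
  ∂[0,2] = [2] − [0].
As a 5×10 matrix over Z this has rank 4, with invariant factors (1,1,1,1).

The boundary map ∂_2: C_2 → C_1 sends each 2-simplex [p,q,r] to [q,r] − [p,r] + [p,q]. For instance
  ∂[0,1,4] = [1,4] − [0,4] + [0,1],
  ∂[0,2,3] = [2,3] − [0,3] + [0,2].
The 10×5 boundary matrix has rank 5 and Smith normal form diag(1,1,1,1,1).

Computing H_k = (kernel of ∂_k) / (image of ∂_{k+1}):

  H_0: rank C_0 − rank ∂_1 = 5 − 4 = 1, and the invariant factors of ∂_1 are all 1, so H_0 = Z.
  H_1: rank ker ∂_1 − rank ∂_2 = (10 − 4) − 5 = 1, and the invariant factors of ∂_2 are all 1, so H_1 = Z.
  H_2: rank ker ∂_2 − rank ∂_3 = (5 − 5) − 0 = 0, and there is no ∂_3, so H_2 = 0.

As a check, the Euler characteristic is 5 − 10 + 5 = 0, which agrees with 1 − 1 + 0 = 0.

H_0 = Z,  H_1 = Z,  H_2 = 0.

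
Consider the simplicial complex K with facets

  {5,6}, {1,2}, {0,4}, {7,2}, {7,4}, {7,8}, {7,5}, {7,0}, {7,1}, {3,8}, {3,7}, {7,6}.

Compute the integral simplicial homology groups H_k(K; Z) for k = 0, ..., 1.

Take the total order 0 < 1 < 2 < 3 < 4 < 5 < 6 < 7 < 8 on the vertex set. Then K (dimension 1) consists of the simplices:

  0-simplices (9): [0], [1], [2], [3], [4], [5], [6], [7], [8]
  1-simplices (12): [0,4], [0,7], [1,2], [1,7], [2,7], [3,7], [3,8], [4,7], [5,6], [5,7], [6,7], [7,8]

Hence C_0 ≅ Z^9, C_1 ≅ Z^12.

Boundary ∂_1: C_1 → C_0 maps an edge to its endpoints' difference, ∂[p,q] = q − p.
The 9×12 boundary matrix has rank 8 and Smith normal form diag(1,1,1,1,1,1,1,1).

Now H_k = ker ∂_k / im ∂_{k+1}, so:

  H_0: rank C_0 − rank ∂_1 = 9 − 8 = 1, and the invariant factors of ∂_1 are all 1, so H_0 = Z.
  H_1: rank ker ∂_1 − rank ∂_2 = (12 − 8) − 0 = 4, and there is no ∂_2, so H_1 = Z^4.

H_0 ≅ Z,  H_1 ≅ Z^4.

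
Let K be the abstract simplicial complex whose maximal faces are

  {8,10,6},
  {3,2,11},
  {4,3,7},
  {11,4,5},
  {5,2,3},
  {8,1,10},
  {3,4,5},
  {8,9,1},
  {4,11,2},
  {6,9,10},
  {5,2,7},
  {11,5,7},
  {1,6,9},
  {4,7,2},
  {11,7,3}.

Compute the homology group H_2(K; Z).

We work with the vertex ordering 1 < 2 < 3 < 4 < 5 < 6 < 7 < 8 < 9 < 10 < 11. The simplices of K, each written with vertices in increasing order, are:

  0-simplices (11): [1], [2], [3], [4], [5], [6], [7], [8], [9], [10], [11]
  1-simplices (25): (25 of them)
  2-simplices (15): [1,6,9], [1,8,9], [1,8,10], [2,3,5], [2,3,11], [2,4,7], [2,4,11], [2,5,7], [3,4,5], [3,4,7], [3,7,11], [4,5,11], [5,7,11], [6,8,10], [6,9,10]

Hence C_0 ≅ Z^11, C_1 ≅ Z^25, C_2 ≅ Z^15.

The boundary map ∂_1: C_1 → C_0 sends each edge [p,q] (with p < q) to q − p. For instance
  ∂[6,9] = [9] − [6].
As a 11×25 matrix over Z this has rank 9, with invariant factors (1,1,1,1,1,1,1,1,1).

∂_2: C_2 → C_1 sends each 2-simplex [p,q,r] to [q,r] − [p,r] + [p,q]. For instance
  ∂[5,7,11] = [7,11] − [5,11] + [5,7],
  ∂[6,8,10] = [8,10] − [6,10] + [6,8].
This gives a 25×15 integer matrix of rank 15; reducing to Smith normal form yields diagonal entries (1,1,1,1,1,1,1,1,1,1,1,1,1,1,2).

Reading off H_k = ker ∂_k / im ∂_{k+1}:

  H_2: rank ker ∂_2 − rank ∂_3 = (15 − 15) − 0 = 0, and there is no ∂_3, so H_2 = 0.

(K is a triangulation of the disjoint union of the Möbius band and the real projective plane RP^2.)

H_2 = 0.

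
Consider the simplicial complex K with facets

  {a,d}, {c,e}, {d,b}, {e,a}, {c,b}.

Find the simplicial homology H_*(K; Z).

H_0 = Z,  H_1 = Z.

K has 5 vertices, 5 edges.
rank ∂_0 = 0, rank ∂_1 = 4 ⇒ b_0 = 5 − 0 − 4 = 1; all invariant factors of ∂_1 are 1 so no torsion. So H_0 ≅ Z.
rank ∂_1 = 4, rank ∂_2 = 0 ⇒ b_1 = 5 − 4 − 0 = 1. So H_1 ≅ Z.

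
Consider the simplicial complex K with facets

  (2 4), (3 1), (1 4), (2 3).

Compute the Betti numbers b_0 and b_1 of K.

b_0 = 1, b_1 = 1.

Order the vertices as 1 < 2 < 3 < 4. Listing each simplex with vertices in this order, K has dimension 1 with simplices:

  0-simplices (4): [1], [2], [3], [4]
  1-simplices (4): [1,3], [1,4], [2,3], [2,4]

so the chain groups are C_0 ≅ Z^4, C_1 ≅ Z^4.

Boundary ∂_1: C_1 → C_0 maps an edge to its endpoints' difference, ∂[p,q] = q − p.
As a 4×4 matrix over Z this has rank 3, with invariant factors (1,1,1).

Computing H_k = (kernel of ∂_k) / (image of ∂_{k+1}):

  H_0: rank C_0 − rank ∂_1 = 4 − 3 = 1, and the invariant factors of ∂_1 are all 1, so H_0 ≅ Z.
  H_1: rank ker ∂_1 − rank ∂_2 = (4 − 3) − 0 = 1, and there is no ∂_2, so H_1 ≅ Z.

As a check, the Euler characteristic is 4 − 4 = 0, which agrees with 1 − 1 = 0.

Hence the Betti numbers are b_0 = 1, b_1 = 1.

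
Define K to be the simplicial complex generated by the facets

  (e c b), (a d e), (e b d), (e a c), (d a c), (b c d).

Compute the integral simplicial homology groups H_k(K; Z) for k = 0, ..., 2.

Fix the vertex order a < b < c < d < e and write every simplex with vertices in increasing order. Then dim K = 2 and the simplices of K are:

  0-simplices (5): a, b, c, d, e
  1-simplices (9): ac, ad, ae, bc, bd, be, cd, ce, de
  2-simplices (6): acd, ace, ade, bcd, bce, bde

giving chain groups C_0 ≅ Z^5, C_1 ≅ Z^9, C_2 ≅ Z^6.

∂_1: C_1 → C_0 is given by ∂[p,q] = [q] − [p]. For instance
  ∂ce = e − c.
The 5×9 boundary matrix has rank 4 and Smith normal form diag(1,1,1,1).

Boundary ∂_2: C_2 → C_1 sends each 2-simplex [p,q,r] to [q,r] − [p,r] + [p,q]. For instance
  ∂acd = cd − ad + ac,
  ∂bce = ce − be + bc.
The 9×6 boundary matrix has rank 5 and Smith normal form diag(1,1,1,1,1).

Computing H_k = (kernel of ∂_k) / (image of ∂_{k+1}):

  H_0: rank C_0 − rank ∂_1 = 5 − 4 = 1, and the invariant factors of ∂_1 are all 1, so H_0 = Z.
  H_1: rank ker ∂_1 − rank ∂_2 = (9 − 4) − 5 = 0, and the invariant factors of ∂_2 are all 1, so H_1 = 0.
  H_2: rank ker ∂_2 − rank ∂_3 = (6 − 5) − 0 = 1, and there is no ∂_3, so H_2 = Z.

H_0 ≅ Z,  H_1 = 0,  H_2 ≅ Z.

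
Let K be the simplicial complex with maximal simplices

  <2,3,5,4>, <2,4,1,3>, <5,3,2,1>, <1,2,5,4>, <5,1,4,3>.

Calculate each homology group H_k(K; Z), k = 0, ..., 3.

H_0 ≅ Z,  H_1 = 0,  H_2 = 0,  H_3 ≅ Z.

Fix the vertex order 1 < 2 < 3 < 4 < 5 and write every simplex with vertices in increasing order. Then dim K = 3 and the simplices of K are:

  0-simplices (5): [1], [2], [3], [4], [5]
  1-simplices (10): [1,2], [1,3], [1,4], [1,5], [2,3], [2,4], [2,5], [3,4], [3,5], [4,5]
  2-simplices (10): [1,2,3], [1,2,4], [1,2,5], [1,3,4], [1,3,5], [1,4,5], [2,3,4], [2,3,5], [2,4,5], [3,4,5]
  3-simplices (5): [1,2,3,4], [1,2,3,5], [1,2,4,5], [1,3,4,5], [2,3,4,5]

so the chain groups are C_0 ≅ Z^5, C_1 ≅ Z^10, C_2 ≅ Z^10, C_3 ≅ Z^5.

Boundary ∂_1: C_1 → C_0 maps an edge to its endpoints' difference, ∂[p,q] = q − p.
The 5×10 boundary matrix has rank 4 and Smith normal form diag(1,1,1,1).

∂_2: C_2 → C_1 sends each 2-simplex [p,q,r] to [q,r] − [p,r] + [p,q]. For instance
  ∂[1,4,5] = [4,5] − [1,5] + [1,4],
  ∂[3,4,5] = [4,5] − [3,5] + [3,4].
This gives a 10×10 integer matrix of rank 6; reducing to Smith normal form yields diagonal entries (1,1,1,1,1,1).

Boundary ∂_3: C_3 → C_2 sends each 3-simplex σ to the alternating sum Σ_i (−1)^i (σ with its i-th vertex removed). For instance
  ∂[1,2,3,4] = [2,3,4] − [1,3,4] + [1,2,4] − [1,2,3],
  ∂[2,3,4,5] = [3,4,5] − [2,4,5] + [2,3,5] − [2,3,4].
This gives a 10×5 integer matrix of rank 4; reducing to Smith normal form yields diagonal entries (1,1,1,1).

Computing H_k = (kernel of ∂_k) / (image of ∂_{k+1}):

  H_0: rank C_0 − rank ∂_1 = 5 − 4 = 1, and the invariant factors of ∂_1 are all 1, so H_0 = Z.
  H_1: rank ker ∂_1 − rank ∂_2 = (10 − 4) − 6 = 0, and the invariant factors of ∂_2 are all 1, so H_1 = 0.
  H_2: rank ker ∂_2 − rank ∂_3 = (10 − 6) − 4 = 0, and the invariant factors of ∂_3 are all 1, so H_2 = 0.
  H_3: rank ker ∂_3 − rank ∂_4 = (5 − 4) − 0 = 1, and there is no ∂_4, so H_3 = Z.

As a check, the Euler characteristic is 5 − 10 + 10 − 5 = 0, which agrees with 1 − 0 + 0 − 1 = 0.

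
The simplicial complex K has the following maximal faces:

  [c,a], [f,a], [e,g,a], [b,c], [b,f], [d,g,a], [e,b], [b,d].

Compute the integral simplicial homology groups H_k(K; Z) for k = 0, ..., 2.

Fix the vertex order a < b < c < d < e < f < g and write every simplex with vertices in increasing order. Then dim K = 2 and the simplices of K are:

  0-simplices (7): a, b, c, d, e, f, g
  1-simplices (11): ac, ad, ae, af, ag, bc, bd, be, bf, dg, eg
  2-simplices (2): adg, aeg

Hence C_0 ≅ Z^7, C_1 ≅ Z^11, C_2 ≅ Z^2.

Boundary ∂_1: C_1 → C_0 is given by ∂[p,q] = [q] − [p]. For instance
  ∂ad = d − a.
This gives a 7×11 integer matrix of rank 6; reducing to Smith normal form yields diagonal entries (1,1,1,1,1,1).

The boundary map ∂_2: C_2 → C_1 acts by ∂[p,q,r] = [q,r] − [p,r] + [p,q]. For instance
  ∂aeg = eg − ag + ae,
  ∂adg = dg − ag + ad.
The resulting 11×2 matrix has rank 2, and its Smith normal form has invariant factors (1,1).

Computing H_k = (kernel of ∂_k) / (image of ∂_{k+1}):

  H_0: rank C_0 − rank ∂_1 = 7 − 6 = 1, and the invariant factors of ∂_1 are all 1, so H_0 = Z.
  H_1: rank ker ∂_1 − rank ∂_2 = (11 − 6) − 2 = 3, and the invariant factors of ∂_2 are all 1, so H_1 = Z^3.
  H_2: rank ker ∂_2 − rank ∂_3 = (2 − 2) − 0 = 0, and there is no ∂_3, so H_2 = 0.

H_0 ≅ Z,  H_1 ≅ Z^3,  H_2 = 0.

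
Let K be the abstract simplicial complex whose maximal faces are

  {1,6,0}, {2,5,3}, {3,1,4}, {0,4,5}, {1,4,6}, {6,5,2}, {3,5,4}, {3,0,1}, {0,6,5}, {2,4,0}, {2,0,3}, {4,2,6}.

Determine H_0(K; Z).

We work with the vertex ordering 0 < 1 < 2 < 3 < 4 < 5 < 6. The simplices of K, each written with vertices in increasing order, are:

  0-simplices (7): [0], [1], [2], [3], [4], [5], [6]
  1-simplices (18): [0,1], [0,2], [0,3], [0,4], [0,5], [0,6], [1,3], [1,4], [1,6], [2,3], [2,4], [2,5], [2,6], [3,4], [3,5], [4,5], [4,6], [5,6]
  2-simplices (12): [0,1,3], [0,1,6], [0,2,3], [0,2,4], [0,4,5], [0,5,6], [1,3,4], [1,4,6], [2,3,5], [2,4,6], [2,5,6], [3,4,5]

giving chain groups C_0 ≅ Z^7, C_1 ≅ Z^18, C_2 ≅ Z^12.

Boundary ∂_1: C_1 → C_0 maps an edge to its endpoints' difference, ∂[p,q] = q − p. For instance
  ∂[0,5] = [5] − [0].
As a 7×18 matrix over Z this has rank 6, with invariant factors (1,1,1,1,1,1).

Boundary ∂_2: C_2 → C_1 maps a triangle to the signed sum of its edges. For instance
  ∂[1,4,6] = [4,6] − [1,6] + [1,4],
  ∂[0,4,5] = [4,5] − [0,5] + [0,4].
This gives a 18×12 integer matrix of rank 12; reducing to Smith normal form yields diagonal entries (1,1,1,1,1,1,1,1,1,1,1,2).

Computing H_k = (kernel of ∂_k) / (image of ∂_{k+1}):

  H_0: rank C_0 − rank ∂_1 = 7 − 6 = 1, and the invariant factors of ∂_1 are all 1, so H_0 = Z.

H_0 = Z.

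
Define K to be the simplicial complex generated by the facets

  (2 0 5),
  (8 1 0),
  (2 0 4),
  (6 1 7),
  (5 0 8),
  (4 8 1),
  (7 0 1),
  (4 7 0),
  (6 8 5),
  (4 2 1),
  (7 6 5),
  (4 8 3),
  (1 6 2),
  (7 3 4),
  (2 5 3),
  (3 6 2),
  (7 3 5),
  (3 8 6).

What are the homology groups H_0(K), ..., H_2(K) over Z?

Fix the vertex order 0 < 1 < 2 < 3 < 4 < 5 < 6 < 7 < 8 and write every simplex with vertices in increasing order. Then dim K = 2 and the simplices of K are:

  0-simplices (9): [0], [1], [2], [3], [4], [5], [6], [7], [8]
  1-simplices (27): (27 of them)
  2-simplices (18): [0,1,7], [0,1,8], [0,2,4], [0,2,5], [0,4,7], [0,5,8], [1,2,4], [1,2,6], [1,4,8], [1,6,7], [2,3,5], [2,3,6], [3,4,7], [3,4,8], [3,5,7], [3,6,8], [5,6,7], [5,6,8]

so the chain groups are C_0 ≅ Z^9, C_1 ≅ Z^27, C_2 ≅ Z^18.

The boundary map ∂_1: C_1 → C_0 maps an edge to its endpoints' difference, ∂[p,q] = q − p.
This gives a 9×27 integer matrix of rank 8; reducing to Smith normal form yields diagonal entries (1,1,1,1,1,1,1,1).

∂_2: C_2 → C_1 maps a triangle to the signed sum of its edges. For instance
  ∂[0,5,8] = [5,8] − [0,8] + [0,5],
  ∂[1,6,7] = [6,7] − [1,7] + [1,6].
The resulting 27×18 matrix has rank 18, and its Smith normal form has invariant factors (1,1,1,1,1,1,1,1,1,1,1,1,1,1,1,1,1,2).

Now H_k = ker ∂_k / im ∂_{k+1}, so:

  H_0: rank C_0 − rank ∂_1 = 9 − 8 = 1, and the invariant factors of ∂_1 are all 1, so H_0 ≅ Z.
  H_1: rank ker ∂_1 − rank ∂_2 = (27 − 8) − 18 = 1, and ∂_2 has invariant factor 2 > 1, so H_1 ≅ Z ⊕ Z/2.
  H_2: rank ker ∂_2 − rank ∂_3 = (18 − 18) − 0 = 0, and there is no ∂_3, so H_2 ≅ 0.

As a check, the Euler characteristic is 9 − 27 + 18 = 0, which agrees with 1 − 1 + 0 = 0.

H_0 = Z,  H_1 = Z ⊕ Z/2,  H_2 = 0.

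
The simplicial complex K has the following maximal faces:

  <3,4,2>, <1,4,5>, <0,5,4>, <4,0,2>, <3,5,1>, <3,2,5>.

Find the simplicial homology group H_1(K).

Order the vertices as 0 < 1 < 2 < 3 < 4 < 5. Listing each simplex with vertices in this order, K has dimension 2 with simplices:

  0-simplices (6): [0], [1], [2], [3], [4], [5]
  1-simplices (12): [0,2], [0,4], [0,5], [1,3], [1,4], [1,5], [2,3], [2,4], [2,5], [3,4], [3,5], [4,5]
  2-simplices (6): [0,2,4], [0,4,5], [1,3,5], [1,4,5], [2,3,4], [2,3,5]

Hence C_0 ≅ Z^6, C_1 ≅ Z^12, C_2 ≅ Z^6.

The boundary map ∂_1: C_1 → C_0 sends each edge [p,q] (with p < q) to q − p.
The resulting 6×12 matrix has rank 5, and its Smith normal form has invariant factors (1,1,1,1,1).

The boundary map ∂_2: C_2 → C_1 maps a triangle to the signed sum of its edges. For instance
  ∂[1,3,5] = [3,5] − [1,5] + [1,3],
  ∂[0,4,5] = [4,5] − [0,5] + [0,4].
This gives a 12×6 integer matrix of rank 6; reducing to Smith normal form yields diagonal entries (1,1,1,1,1,1).

Reading off H_k = ker ∂_k / im ∂_{k+1}:

  H_1: rank ker ∂_1 − rank ∂_2 = (12 − 5) − 6 = 1, and the invariant factors of ∂_2 are all 1, so H_1 = Z.

(K is a triangulation of the cylinder S^1 x I.)

H_1 = Z.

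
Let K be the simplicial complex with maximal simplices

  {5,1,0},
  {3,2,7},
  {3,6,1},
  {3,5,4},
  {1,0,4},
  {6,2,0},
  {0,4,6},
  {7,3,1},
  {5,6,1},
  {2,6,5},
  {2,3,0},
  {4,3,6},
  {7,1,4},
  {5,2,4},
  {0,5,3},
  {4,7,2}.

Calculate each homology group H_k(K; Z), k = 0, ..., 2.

H_0 ≅ Z,  H_1 ≅ Z^2,  H_2 ≅ Z.

Order the vertices as 0 < 1 < 2 < 3 < 4 < 5 < 6 < 7. Listing each simplex with vertices in this order, K has dimension 2 with simplices:

  0-simplices (8): [0], [1], [2], [3], [4], [5], [6], [7]
  1-simplices (24): (24 of them)
  2-simplices (16): [0,1,4], [0,1,5], [0,2,3], [0,2,6], [0,3,5], [0,4,6], [1,3,6], [1,3,7], [1,4,7], [1,5,6], [2,3,7], [2,4,5], [2,4,7], [2,5,6], [3,4,5], [3,4,6]

so the chain groups are C_0 ≅ Z^8, C_1 ≅ Z^24, C_2 ≅ Z^16.

Boundary ∂_1: C_1 → C_0 maps an edge to its endpoints' difference, ∂[p,q] = q − p.
This gives a 8×24 integer matrix of rank 7; reducing to Smith normal form yields diagonal entries (1,1,1,1,1,1,1).

The boundary map ∂_2: C_2 → C_1 maps a triangle to the signed sum of its edges. For instance
  ∂[3,4,6] = [4,6] − [3,6] + [3,4],
  ∂[1,5,6] = [5,6] − [1,6] + [1,5].
This gives a 24×16 integer matrix of rank 15; reducing to Smith normal form yields diagonal entries (1,1,1,1,1,1,1,1,1,1,1,1,1,1,1).

Now H_k = ker ∂_k / im ∂_{k+1}, so:

  H_0: rank C_0 − rank ∂_1 = 8 − 7 = 1, and the invariant factors of ∂_1 are all 1, so H_0 = Z.
  H_1: rank ker ∂_1 − rank ∂_2 = (24 − 7) − 15 = 2, and the invariant factors of ∂_2 are all 1, so H_1 = Z^2.
  H_2: rank ker ∂_2 − rank ∂_3 = (16 − 15) − 0 = 1, and there is no ∂_3, so H_2 = Z.

(K is a triangulation of the torus T^2.)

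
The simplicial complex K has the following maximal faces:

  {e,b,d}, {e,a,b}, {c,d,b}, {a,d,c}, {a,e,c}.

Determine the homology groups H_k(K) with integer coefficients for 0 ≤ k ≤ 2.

H_0 ≅ Z,  H_1 ≅ Z,  H_2 = 0.

K has 5 vertices, 10 edges, 5 triangles.
rank ∂_0 = 0, rank ∂_1 = 4 ⇒ b_0 = 5 − 0 − 4 = 1; all invariant factors of ∂_1 are 1 so no torsion. So H_0 = Z.
rank ∂_1 = 4, rank ∂_2 = 5 ⇒ b_1 = 10 − 4 − 5 = 1; all invariant factors of ∂_2 are 1 so no torsion. So H_1 = Z.
rank ∂_2 = 5, rank ∂_3 = 0 ⇒ b_2 = 5 − 5 − 0 = 0. So H_2 = 0.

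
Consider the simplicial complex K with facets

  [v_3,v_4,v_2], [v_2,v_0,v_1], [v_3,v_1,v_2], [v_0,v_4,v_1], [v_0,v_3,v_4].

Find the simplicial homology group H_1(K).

We work with the vertex ordering v_0 < v_1 < v_2 < v_3 < v_4. The simplices of K, each written with vertices in increasing order, are:

  0-simplices (5): [v_0], [v_1], [v_2], [v_3], [v_4]
  1-simplices (10): [v_0,v_1], [v_0,v_2], [v_0,v_3], [v_0,v_4], [v_1,v_2], [v_1,v_3], [v_1,v_4], [v_2,v_3], [v_2,v_4], [v_3,v_4]
  2-simplices (5): [v_0,v_1,v_2], [v_0,v_1,v_4], [v_0,v_3,v_4], [v_1,v_2,v_3], [v_2,v_3,v_4]

giving chain groups C_0 ≅ Z^5, C_1 ≅ Z^10, C_2 ≅ Z^5.

∂_1: C_1 → C_0 sends each edge [p,q] (with p < q) to q − p. For instance
  ∂[v_2,v_3] = [v_3] − [v_2].
The 5×10 boundary matrix has rank 4 and Smith normal form diag(1,1,1,1).

The boundary map ∂_2: C_2 → C_1 acts by ∂[p,q,r] = [q,r] − [p,r] + [p,q]. For instance
  ∂[v_2,v_3,v_4] = [v_3,v_4] − [v_2,v_4] + [v_2,v_3],
  ∂[v_1,v_2,v_3] = [v_2,v_3] − [v_1,v_3] + [v_1,v_2].
The resulting 10×5 matrix has rank 5, and its Smith normal form has invariant factors (1,1,1,1,1).

Now H_k = ker ∂_k / im ∂_{k+1}, so:

  H_1: rank ker ∂_1 − rank ∂_2 = (10 − 4) − 5 = 1, and the invariant factors of ∂_2 are all 1, so H_1 = Z.

(K is a triangulation of the Möbius band.)

H_1 ≅ Z.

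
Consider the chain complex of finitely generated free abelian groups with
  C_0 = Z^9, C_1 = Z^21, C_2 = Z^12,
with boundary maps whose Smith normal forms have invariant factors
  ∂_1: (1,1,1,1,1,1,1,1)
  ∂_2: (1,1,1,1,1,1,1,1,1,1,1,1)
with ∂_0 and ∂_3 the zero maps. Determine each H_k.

H_0 = Z,  H_1 = Z,  H_2 = 0.

H_0: b_0 = 9 − 0 − 8 = 1; torsion from ∂_1 factors > 1: none. So H_0 = Z.
H_1: b_1 = 21 − 8 − 12 = 1; torsion from ∂_2 factors > 1: none. So H_1 = Z.
H_2: b_2 = 12 − 12 − 0 = 0; torsion from ∂_3 factors > 1: none. So H_2 = 0.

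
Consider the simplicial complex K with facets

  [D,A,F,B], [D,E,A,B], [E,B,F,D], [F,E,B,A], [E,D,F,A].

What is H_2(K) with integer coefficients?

H_2 = 0.

We work with the vertex ordering A < B < D < E < F. The simplices of K, each written with vertices in increasing order, are:

  0-simplices (5): A, B, D, E, F
  1-simplices (10): AB, AD, AE, AF, BD, BE, BF, DE, DF, EF
  2-simplices (10): ABD, ABE, ABF, ADE, ADF, AEF, BDE, BDF, BEF, DEF
  3-simplices (5): ABDE, ABDF, ABEF, ADEF, BDEF

so the chain groups are C_0 ≅ Z^5, C_1 ≅ Z^10, C_2 ≅ Z^10, C_3 ≅ Z^5.

The boundary map ∂_1: C_1 → C_0 sends each edge [p,q] (with p < q) to q − p.
This gives a 5×10 integer matrix of rank 4; reducing to Smith normal form yields diagonal entries (1,1,1,1).

∂_2: C_2 → C_1 acts by ∂[p,q,r] = [q,r] − [p,r] + [p,q]. For instance
  ∂BDF = DF − BF + BD,
  ∂ABE = BE − AE + AB.
The 10×10 boundary matrix has rank 6 and Smith normal form diag(1,1,1,1,1,1).

Boundary ∂_3: C_3 → C_2 sends each 3-simplex σ to the alternating sum Σ_i (−1)^i (σ with its i-th vertex removed). For instance
  ∂ABDF = BDF − ADF + ABF − ABD,
  ∂ABEF = BEF − AEF + ABF − ABE.
This gives a 10×5 integer matrix of rank 4; reducing to Smith normal form yields diagonal entries (1,1,1,1).

From H_k ≅ ker(∂_k) / im(∂_{k+1}) we obtain:

  H_2: rank ker ∂_2 − rank ∂_3 = (10 − 6) − 4 = 0, and the invariant factors of ∂_3 are all 1, so H_2 = 0.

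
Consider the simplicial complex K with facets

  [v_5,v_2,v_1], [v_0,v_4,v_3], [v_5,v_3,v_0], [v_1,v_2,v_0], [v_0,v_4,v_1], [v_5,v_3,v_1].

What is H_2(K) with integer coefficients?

Fix the vertex order v_0 < v_1 < v_2 < v_3 < v_4 < v_5 and write every simplex with vertices in increasing order. Then dim K = 2 and the simplices of K are:

  0-simplices (6): [v_0], [v_1], [v_2], [v_3], [v_4], [v_5]
  1-simplices (12): [v_0,v_1], [v_0,v_2], [v_0,v_3], [v_0,v_4], [v_0,v_5], [v_1,v_2], [v_1,v_3], [v_1,v_4], [v_1,v_5], [v_2,v_5], [v_3,v_4], [v_3,v_5]
  2-simplices (6): [v_0,v_1,v_2], [v_0,v_1,v_4], [v_0,v_3,v_4], [v_0,v_3,v_5], [v_1,v_2,v_5], [v_1,v_3,v_5]

Hence C_0 ≅ Z^6, C_1 ≅ Z^12, C_2 ≅ Z^6.

Boundary ∂_1: C_1 → C_0 maps an edge to its endpoints' difference, ∂[p,q] = q − p. For instance
  ∂[v_3,v_4] = [v_4] − [v_3].
The 6×12 boundary matrix has rank 5 and Smith normal form diag(1,1,1,1,1).

∂_2: C_2 → C_1 acts by ∂[p,q,r] = [q,r] − [p,r] + [p,q]. For instance
  ∂[v_1,v_3,v_5] = [v_3,v_5] − [v_1,v_5] + [v_1,v_3],
  ∂[v_0,v_1,v_2] = [v_1,v_2] − [v_0,v_2] + [v_0,v_1].
As a 12×6 matrix over Z this has rank 6, with invariant factors (1,1,1,1,1,1).

Computing H_k = (kernel of ∂_k) / (image of ∂_{k+1}):

  H_2: rank ker ∂_2 − rank ∂_3 = (6 − 6) − 0 = 0, and there is no ∂_3, so H_2 = 0.

(K is a triangulation of the cylinder S^1 x I.)

H_2 = 0.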